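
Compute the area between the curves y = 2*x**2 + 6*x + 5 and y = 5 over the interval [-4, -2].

6

The difference (2*x**2 + 6*x + 5) - (5) = 2*x**2 + 6*x changes sign at x = -3 inside [-4, -2], so split the integral there.
∫[-4,-3] (2*x**2 + 6*x) dx = 11/3.
∫[-3,-2] (2*x**2 + 6*x) dx = -7/3; the area of that piece is 7/3.
Total area = 11/3 + 7/3 = 6.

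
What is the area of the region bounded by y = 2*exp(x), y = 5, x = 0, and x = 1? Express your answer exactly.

-13 - 10*log(2) + 2*exp(1) + 10*log(5)

The difference (2*exp(x)) - (5) = 2*exp(x) - 5 changes sign at x = log(5/2) inside [0, 1], so split the integral there.
∫[0,log(5/2)] (2*exp(x) - 5) dx = log(32/3125) + 3; the area of that piece is -3 + log(3125/32).
∫[log(5/2),1] (2*exp(x) - 5) dx = -10 - 5*log(2) + 2*exp(1) + 5*log(5).
Total area = (-3 + log(3125/32)) + (-10 - 5*log(2) + 2*exp(1) + 5*log(5)) = -13 - 10*log(2) + 2*exp(1) + 10*log(5).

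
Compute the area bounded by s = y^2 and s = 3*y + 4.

125/6

Both boundary curves give s as a function of y, so integrate with respect to y. Setting them equal: y^2 - 3*y - 4 = 0, i.e. (y - 4)*(y + 1) = 0, so they meet at y = -1, 4.
For y in [-1, 4], s = y^2 is on the left; area = ∫[-1,4] (-(y^2 - 3*y - 4)) dy = 125/6.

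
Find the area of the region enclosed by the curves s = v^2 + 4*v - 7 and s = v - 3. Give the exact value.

Both boundary curves give s as a function of v, so integrate with respect to v. Setting them equal: v^2 + 3*v - 4 = 0, i.e. (v - 1)*(v + 4) = 0, so they meet at v = -4, 1.
For v in [-4, 1], s = v^2 + 4*v - 7 is on the left; area = ∫[-4,1] (-(v^2 + 3*v - 4)) dv = 125/6.

125/6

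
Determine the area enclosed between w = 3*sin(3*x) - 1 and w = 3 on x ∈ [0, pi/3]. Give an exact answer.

On [0, pi/3], (3*sin(3*x) - 1) - (3) = 3*sin(3*x) - 4 is ≤ 0 throughout, so the area is a single integral of |3*sin(3*x) - 4|.
∫[0,pi/3] (3*sin(3*x) - 4) dx = 2 - 4*pi/3; the area of that piece is -2 + 4*pi/3.

-2 + 4*pi/3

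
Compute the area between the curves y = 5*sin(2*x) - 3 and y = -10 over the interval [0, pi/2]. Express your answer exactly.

5 + 7*pi/2

On [0, pi/2], (5*sin(2*x) - 3) - (-10) = 5*sin(2*x) + 7 is ≥ 0 throughout, so the area is a single integral of |5*sin(2*x) + 7|.
∫[0,pi/2] (5*sin(2*x) + 7) dx = 5 + 7*pi/2.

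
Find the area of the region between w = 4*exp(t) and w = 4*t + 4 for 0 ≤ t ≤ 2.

On [0, 2], (4*exp(t)) - (4*t + 4) = -4*t + 4*exp(t) - 4 is ≥ 0 throughout, so the area is a single integral of |-4*t + 4*exp(t) - 4|.
∫[0,2] (-4*t + 4*exp(t) - 4) dt = -20 + 4*exp(2).

-20 + 4*exp(2)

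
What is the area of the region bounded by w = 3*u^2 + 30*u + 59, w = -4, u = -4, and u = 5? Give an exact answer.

901

The difference (3*u^2 + 30*u + 59) - (-4) = 3*u^2 + 30*u + 63 changes sign at u = -3 inside [-4, 5], so split the integral there.
∫[-4,-3] (3*u^2 + 30*u + 63) du = -5; the area of that piece is 5.
∫[-3,5] (3*u^2 + 30*u + 63) du = 896.
Total area = 5 + 896 = 901.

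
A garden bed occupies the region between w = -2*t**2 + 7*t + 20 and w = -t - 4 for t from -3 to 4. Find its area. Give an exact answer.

The difference (-2*t**2 + 7*t + 20) - (-t - 4) = -2*t**2 + 8*t + 24 changes sign at t = -2 inside [-3, 4], so split the integral there.
∫[-3,-2] (-2*t**2 + 8*t + 24) dt = -26/3; the area of that piece is 26/3.
∫[-2,4] (-2*t**2 + 8*t + 24) dt = 144.
Total area = 26/3 + 144 = 458/3.

458/3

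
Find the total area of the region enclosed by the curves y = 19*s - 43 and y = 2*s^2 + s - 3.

1/3

Set the curves equal: 19*s - 43 = 2*s^2 + s - 3, so -2*s^2 + 18*s - 40 = 0, which factors as -2*(s - 5)*(s - 4) = 0. The curves meet at s = 4, 5.
On [4, 5], y = 19*s - 43 is on top; that piece has area ∫[4,5] (-2*s^2 + 18*s - 40) ds = 1/3.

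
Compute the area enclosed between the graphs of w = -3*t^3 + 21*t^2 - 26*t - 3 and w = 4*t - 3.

Set the curves equal: -3*t^3 + 21*t^2 - 26*t - 3 = 4*t - 3, so -3*t^3 + 21*t^2 - 30*t = 0, which factors as -3*t*(t - 5)*(t - 2) = 0. The curves meet at t = 0, 2, 5.
On [0, 2], w = 4*t - 3 is on top; that piece has area ∫[0,2] (-(-3*t^3 + 21*t^2 - 30*t)) dt = 16.
On [2, 5], w = -3*t^3 + 21*t^2 - 26*t - 3 is on top; that piece has area ∫[2,5] (-3*t^3 + 21*t^2 - 30*t) dt = 189/4.
Total enclosed area = 16 + 189/4 = 253/4.

253/4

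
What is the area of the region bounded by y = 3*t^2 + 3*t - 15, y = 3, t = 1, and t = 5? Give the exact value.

The difference (3*t^2 + 3*t - 15) - (3) = 3*t^2 + 3*t - 18 changes sign at t = 2 inside [1, 5], so split the integral there.
∫[1,2] (3*t^2 + 3*t - 18) dt = -13/2; the area of that piece is 13/2.
∫[2,5] (3*t^2 + 3*t - 18) dt = 189/2.
Total area = 13/2 + 189/2 = 101.

101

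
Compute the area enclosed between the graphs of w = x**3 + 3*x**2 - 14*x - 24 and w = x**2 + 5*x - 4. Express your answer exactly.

Set the curves equal: x**3 + 3*x**2 - 14*x - 24 = x**2 + 5*x - 4, so x**3 + 2*x**2 - 19*x - 20 = 0, which factors as (x - 4)*(x + 1)*(x + 5) = 0. The curves meet at x = -5, -1, 4.
On [-5, -1], w = x**3 + 3*x**2 - 14*x - 24 is on top; that piece has area ∫[-5,-1] (x**3 + 2*x**2 - 19*x - 20) dx = 224/3.
On [-1, 4], w = x**2 + 5*x - 4 is on top; that piece has area ∫[-1,4] (-(x**3 + 2*x**2 - 19*x - 20)) dx = 1625/12.
Total enclosed area = 224/3 + 1625/12 = 2521/12.

2521/12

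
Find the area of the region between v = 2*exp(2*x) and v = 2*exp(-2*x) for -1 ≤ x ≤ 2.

The difference (2*exp(2*x)) - (2*exp(-2*x)) = 2*exp(2*x) - 2*exp(-2*x) changes sign at x = 0 inside [-1, 2], so split the integral there.
∫[-1,0] (2*exp(2*x) - 2*exp(-2*x)) dx = -exp(2) - exp(-2) + 2; the area of that piece is -2 + exp(-2) + exp(2).
∫[0,2] (2*exp(2*x) - 2*exp(-2*x)) dx = -2 + exp(-4) + exp(4).
Total area = (-2 + exp(-2) + exp(2)) + (-2 + exp(-4) + exp(4)) = -4 + exp(-4) + exp(-2) + exp(2) + exp(4).

-4 + exp(-4) + exp(-2) + exp(2) + exp(4)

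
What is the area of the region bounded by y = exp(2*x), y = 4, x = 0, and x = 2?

The difference (exp(2*x)) - (4) = exp(2*x) - 4 changes sign at x = log(2) inside [0, 2], so split the integral there.
∫[0,log(2)] (exp(2*x) - 4) dx = 3/2 - log(16); the area of that piece is -3/2 + log(16).
∫[log(2),2] (exp(2*x) - 4) dx = -10 + 4*log(2) + exp(4)/2.
Total area = (-3/2 + log(16)) + (-10 + 4*log(2) + exp(4)/2) = -23/2 + 8*log(2) + exp(4)/2.

-23/2 + 8*log(2) + exp(4)/2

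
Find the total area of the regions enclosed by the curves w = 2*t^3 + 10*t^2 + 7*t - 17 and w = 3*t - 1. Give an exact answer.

253/6

Set the curves equal: 2*t^3 + 10*t^2 + 7*t - 17 = 3*t - 1, so 2*t^3 + 10*t^2 + 4*t - 16 = 0, which factors as 2*(t - 1)*(t + 2)*(t + 4) = 0. The curves meet at t = -4, -2, 1.
On [-4, -2], w = 2*t^3 + 10*t^2 + 7*t - 17 is on top; that piece has area ∫[-4,-2] (2*t^3 + 10*t^2 + 4*t - 16) dt = 32/3.
On [-2, 1], w = 3*t - 1 is on top; that piece has area ∫[-2,1] (-(2*t^3 + 10*t^2 + 4*t - 16)) dt = 63/2.
Total enclosed area = 32/3 + 63/2 = 253/6.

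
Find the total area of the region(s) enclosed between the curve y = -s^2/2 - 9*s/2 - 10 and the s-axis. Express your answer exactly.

The curve meets the s-axis where -s^2/2 - 9*s/2 - 10 = 0, i.e. -(s + 4)*(s + 5)/2 = 0, at s = -5, -4.
On [-5, -4] the curve lies above the axis; ∫[-5,-4] (-s^2/2 - 9*s/2 - 10) ds = 1/12, giving area 1/12.

1/12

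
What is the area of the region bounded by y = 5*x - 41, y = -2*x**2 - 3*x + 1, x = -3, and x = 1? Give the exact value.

On [-3, 1], (5*x - 41) - (-2*x**2 - 3*x + 1) = 2*x**2 + 8*x - 42 is ≤ 0 throughout, so the area is a single integral of |2*x**2 + 8*x - 42|.
∫[-3,1] (2*x**2 + 8*x - 42) dx = -544/3; the area of that piece is 544/3.

544/3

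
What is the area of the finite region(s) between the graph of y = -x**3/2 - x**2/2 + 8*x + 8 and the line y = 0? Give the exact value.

The curve meets the x-axis where -x**3/2 - x**2/2 + 8*x + 8 = 0, i.e. -(x - 4)*(x + 1)*(x + 4)/2 = 0, at x = -4, -1, 4.
On [-4, -1] the curve lies below the axis; ∫[-4,-1] (-x**3/2 - x**2/2 + 8*x + 8) dx = -117/8, giving area 117/8.
On [-1, 4] the curve lies above the axis; ∫[-1,4] (-x**3/2 - x**2/2 + 8*x + 8) dx = 1375/24, giving area 1375/24.
Total area = 117/8 + 1375/24 = 863/12.

863/12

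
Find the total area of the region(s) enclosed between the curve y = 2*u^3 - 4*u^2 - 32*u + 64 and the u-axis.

The curve meets the u-axis where 2*u^3 - 4*u^2 - 32*u + 64 = 0, i.e. 2*(u - 4)*(u - 2)*(u + 4) = 0, at u = -4, 2, 4.
On [-4, 2] the curve lies above the axis; ∫[-4,2] (2*u^3 - 4*u^2 - 32*u + 64) du = 360, giving area 360.
On [2, 4] the curve lies below the axis; ∫[2,4] (2*u^3 - 4*u^2 - 32*u + 64) du = -56/3, giving area 56/3.
Total area = 360 + 56/3 = 1136/3.

1136/3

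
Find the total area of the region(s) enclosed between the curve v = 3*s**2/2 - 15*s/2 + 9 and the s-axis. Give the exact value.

The curve meets the s-axis where 3*s**2/2 - 15*s/2 + 9 = 0, i.e. 3*(s - 3)*(s - 2)/2 = 0, at s = 2, 3.
On [2, 3] the curve lies below the axis; ∫[2,3] (3*s**2/2 - 15*s/2 + 9) ds = -1/4, giving area 1/4.

1/4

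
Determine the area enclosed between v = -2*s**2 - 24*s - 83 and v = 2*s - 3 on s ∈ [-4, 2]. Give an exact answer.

On [-4, 2], (-2*s**2 - 24*s - 83) - (2*s - 3) = -2*s**2 - 26*s - 80 is ≤ 0 throughout, so the area is a single integral of |-2*s**2 - 26*s - 80|.
∫[-4,2] (-2*s**2 - 26*s - 80) ds = -372; the area of that piece is 372.

372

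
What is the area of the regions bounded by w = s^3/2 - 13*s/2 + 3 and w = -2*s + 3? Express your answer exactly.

81/4

Set the curves equal: s^3/2 - 13*s/2 + 3 = -2*s + 3, so s^3/2 - 9*s/2 = 0, which factors as s*(s - 3)*(s + 3)/2 = 0. The curves meet at s = -3, 0, 3.
On [-3, 0], w = s^3/2 - 13*s/2 + 3 is on top; that piece has area ∫[-3,0] (s^3/2 - 9*s/2) ds = 81/8.
On [0, 3], w = -2*s + 3 is on top; that piece has area ∫[0,3] (-(s^3/2 - 9*s/2)) ds = 81/8.
Total enclosed area = 81/8 + 81/8 = 81/4.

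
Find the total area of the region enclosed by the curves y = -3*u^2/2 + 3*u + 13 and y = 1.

54

Set the curves equal: -3*u^2/2 + 3*u + 13 = 1, so -3*u^2/2 + 3*u + 12 = 0, which factors as -3*(u - 4)*(u + 2)/2 = 0. The curves meet at u = -2, 4.
On [-2, 4], y = -3*u^2/2 + 3*u + 13 is on top; that piece has area ∫[-2,4] (-3*u^2/2 + 3*u + 12) du = 54.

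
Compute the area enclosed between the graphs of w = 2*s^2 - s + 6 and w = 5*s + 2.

Set the curves equal: 2*s^2 - s + 6 = 5*s + 2, so 2*s^2 - 6*s + 4 = 0, which factors as 2*(s - 2)*(s - 1) = 0. The curves meet at s = 1, 2.
On [1, 2], w = 5*s + 2 is on top; that piece has area ∫[1,2] (-(2*s^2 - 6*s + 4)) ds = 1/3.

1/3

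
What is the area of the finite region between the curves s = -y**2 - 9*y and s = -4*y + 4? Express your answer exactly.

Both boundary curves give s as a function of y, so integrate with respect to y. Setting them equal: -y**2 - 5*y - 4 = 0, i.e. -(y + 1)*(y + 4) = 0, so they meet at y = -4, -1.
For y in [-4, -1], s = -y**2 - 9*y is on the right; area = ∫[-4,-1] (-y**2 - 5*y - 4) dy = 9/2.

9/2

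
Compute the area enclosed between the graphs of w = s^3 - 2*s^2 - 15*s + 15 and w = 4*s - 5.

2521/12

Set the curves equal: s^3 - 2*s^2 - 15*s + 15 = 4*s - 5, so s^3 - 2*s^2 - 19*s + 20 = 0, which factors as (s - 5)*(s - 1)*(s + 4) = 0. The curves meet at s = -4, 1, 5.
On [-4, 1], w = s^3 - 2*s^2 - 15*s + 15 is on top; that piece has area ∫[-4,1] (s^3 - 2*s^2 - 19*s + 20) ds = 1625/12.
On [1, 5], w = 4*s - 5 is on top; that piece has area ∫[1,5] (-(s^3 - 2*s^2 - 19*s + 20)) ds = 224/3.
Total enclosed area = 1625/12 + 224/3 = 2521/12.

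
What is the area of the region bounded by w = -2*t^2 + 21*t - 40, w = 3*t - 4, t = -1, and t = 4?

The difference (-2*t^2 + 21*t - 40) - (3*t - 4) = -2*t^2 + 18*t - 36 changes sign at t = 3 inside [-1, 4], so split the integral there.
∫[-1,3] (-2*t^2 + 18*t - 36) dt = -272/3; the area of that piece is 272/3.
∫[3,4] (-2*t^2 + 18*t - 36) dt = 7/3.
Total area = 272/3 + 7/3 = 93.

93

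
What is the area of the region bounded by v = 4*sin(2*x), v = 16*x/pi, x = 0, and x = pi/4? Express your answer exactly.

On [0, pi/4], (4*sin(2*x)) - (16*x/pi) = -16*x/pi + 4*sin(2*x) is ≥ 0 throughout, so the area is a single integral of |-16*x/pi + 4*sin(2*x)|.
∫[0,pi/4] (-16*x/pi + 4*sin(2*x)) dx = 2 - pi/2.

2 - pi/2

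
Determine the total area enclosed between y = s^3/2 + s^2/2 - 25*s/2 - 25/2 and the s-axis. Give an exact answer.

506/3

The curve meets the s-axis where s^3/2 + s^2/2 - 25*s/2 - 25/2 = 0, i.e. (s - 5)*(s + 1)*(s + 5)/2 = 0, at s = -5, -1, 5.
On [-5, -1] the curve lies above the axis; ∫[-5,-1] (s^3/2 + s^2/2 - 25*s/2 - 25/2) ds = 128/3, giving area 128/3.
On [-1, 5] the curve lies below the axis; ∫[-1,5] (s^3/2 + s^2/2 - 25*s/2 - 25/2) ds = -126, giving area 126.
Total area = 128/3 + 126 = 506/3.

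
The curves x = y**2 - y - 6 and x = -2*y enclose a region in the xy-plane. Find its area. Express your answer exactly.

125/6

Both boundary curves give x as a function of y, so integrate with respect to y. Setting them equal: y**2 + y - 6 = 0, i.e. (y - 2)*(y + 3) = 0, so they meet at y = -3, 2.
For y in [-3, 2], x = y**2 - y - 6 is on the left; area = ∫[-3,2] (-(y**2 + y - 6)) dy = 125/6.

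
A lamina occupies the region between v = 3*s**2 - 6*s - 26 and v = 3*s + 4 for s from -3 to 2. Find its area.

231/2

The difference (3*s**2 - 6*s - 26) - (3*s + 4) = 3*s**2 - 9*s - 30 changes sign at s = -2 inside [-3, 2], so split the integral there.
∫[-3,-2] (3*s**2 - 9*s - 30) ds = 23/2.
∫[-2,2] (3*s**2 - 9*s - 30) ds = -104; the area of that piece is 104.
Total area = 23/2 + 104 = 231/2.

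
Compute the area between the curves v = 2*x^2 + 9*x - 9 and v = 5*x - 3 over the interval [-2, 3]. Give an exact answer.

118/3

The difference (2*x^2 + 9*x - 9) - (5*x - 3) = 2*x^2 + 4*x - 6 changes sign at x = 1 inside [-2, 3], so split the integral there.
∫[-2,1] (2*x^2 + 4*x - 6) dx = -18; the area of that piece is 18.
∫[1,3] (2*x^2 + 4*x - 6) dx = 64/3.
Total area = 18 + 64/3 = 118/3.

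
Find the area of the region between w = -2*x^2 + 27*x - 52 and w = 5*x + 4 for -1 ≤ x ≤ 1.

340/3

On [-1, 1], (-2*x^2 + 27*x - 52) - (5*x + 4) = -2*x^2 + 22*x - 56 is ≤ 0 throughout, so the area is a single integral of |-2*x^2 + 22*x - 56|.
∫[-1,1] (-2*x^2 + 22*x - 56) dx = -340/3; the area of that piece is 340/3.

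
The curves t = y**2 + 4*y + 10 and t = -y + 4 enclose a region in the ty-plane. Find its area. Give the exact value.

1/6

Both boundary curves give t as a function of y, so integrate with respect to y. Setting them equal: y**2 + 5*y + 6 = 0, i.e. (y + 2)*(y + 3) = 0, so they meet at y = -3, -2.
For y in [-3, -2], t = y**2 + 4*y + 10 is on the left; area = ∫[-3,-2] (-(y**2 + 5*y + 6)) dy = 1/6.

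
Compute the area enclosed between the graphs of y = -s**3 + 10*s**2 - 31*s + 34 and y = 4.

37/12

Set the curves equal: -s**3 + 10*s**2 - 31*s + 34 = 4, so -s**3 + 10*s**2 - 31*s + 30 = 0, which factors as -(s - 5)*(s - 3)*(s - 2) = 0. The curves meet at s = 2, 3, 5.
On [2, 3], y = 4 is on top; that piece has area ∫[2,3] (-(-s**3 + 10*s**2 - 31*s + 30)) ds = 5/12.
On [3, 5], y = -s**3 + 10*s**2 - 31*s + 34 is on top; that piece has area ∫[3,5] (-s**3 + 10*s**2 - 31*s + 30) ds = 8/3.
Total enclosed area = 5/12 + 8/3 = 37/12.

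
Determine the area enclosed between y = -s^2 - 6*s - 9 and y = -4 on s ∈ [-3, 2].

97/3

The difference (-s^2 - 6*s - 9) - (-4) = -s^2 - 6*s - 5 changes sign at s = -1 inside [-3, 2], so split the integral there.
∫[-3,-1] (-s^2 - 6*s - 5) ds = 16/3.
∫[-1,2] (-s^2 - 6*s - 5) ds = -27; the area of that piece is 27.
Total area = 16/3 + 27 = 97/3.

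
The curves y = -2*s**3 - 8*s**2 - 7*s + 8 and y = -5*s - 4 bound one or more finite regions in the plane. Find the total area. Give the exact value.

Set the curves equal: -2*s**3 - 8*s**2 - 7*s + 8 = -5*s - 4, so -2*s**3 - 8*s**2 - 2*s + 12 = 0, which factors as -2*(s - 1)*(s + 2)*(s + 3) = 0. The curves meet at s = -3, -2, 1.
On [-3, -2], y = -5*s - 4 is on top; that piece has area ∫[-3,-2] (-(-2*s**3 - 8*s**2 - 2*s + 12)) ds = 7/6.
On [-2, 1], y = -2*s**3 - 8*s**2 - 7*s + 8 is on top; that piece has area ∫[-2,1] (-2*s**3 - 8*s**2 - 2*s + 12) ds = 45/2.
Total enclosed area = 7/6 + 45/2 = 71/3.

71/3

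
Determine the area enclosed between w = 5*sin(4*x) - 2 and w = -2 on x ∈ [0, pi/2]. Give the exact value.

5

The difference (5*sin(4*x) - 2) - (-2) = 5*sin(4*x) changes sign at x = pi/4 inside [0, pi/2], so split the integral there.
∫[0,pi/4] (5*sin(4*x)) dx = 5/2.
∫[pi/4,pi/2] (5*sin(4*x)) dx = -5/2; the area of that piece is 5/2.
Total area = 5/2 + 5/2 = 5.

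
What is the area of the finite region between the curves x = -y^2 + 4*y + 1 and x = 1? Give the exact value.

32/3

Both boundary curves give x as a function of y, so integrate with respect to y. Setting them equal: -y^2 + 4*y = 0, i.e. -y*(y - 4) = 0, so they meet at y = 0, 4.
For y in [0, 4], x = -y^2 + 4*y + 1 is on the right; area = ∫[0,4] (-y^2 + 4*y) dy = 32/3.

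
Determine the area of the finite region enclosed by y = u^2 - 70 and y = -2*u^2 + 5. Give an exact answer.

500

Set the curves equal: u^2 - 70 = -2*u^2 + 5, so 3*u^2 - 75 = 0, which factors as 3*(u - 5)*(u + 5) = 0. The curves meet at u = -5, 5.
On [-5, 5], y = -2*u^2 + 5 is on top; that piece has area ∫[-5,5] (-(3*u^2 - 75)) du = 500.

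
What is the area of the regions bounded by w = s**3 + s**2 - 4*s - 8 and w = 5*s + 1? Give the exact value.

Set the curves equal: s**3 + s**2 - 4*s - 8 = 5*s + 1, so s**3 + s**2 - 9*s - 9 = 0, which factors as (s - 3)*(s + 1)*(s + 3) = 0. The curves meet at s = -3, -1, 3.
On [-3, -1], w = s**3 + s**2 - 4*s - 8 is on top; that piece has area ∫[-3,-1] (s**3 + s**2 - 9*s - 9) ds = 20/3.
On [-1, 3], w = 5*s + 1 is on top; that piece has area ∫[-1,3] (-(s**3 + s**2 - 9*s - 9)) ds = 128/3.
Total enclosed area = 20/3 + 128/3 = 148/3.

148/3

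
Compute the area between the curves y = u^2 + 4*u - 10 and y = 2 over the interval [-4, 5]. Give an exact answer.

The difference (u^2 + 4*u - 10) - (2) = u^2 + 4*u - 12 changes sign at u = 2 inside [-4, 5], so split the integral there.
∫[-4,2] (u^2 + 4*u - 12) du = -72; the area of that piece is 72.
∫[2,5] (u^2 + 4*u - 12) du = 45.
Total area = 72 + 45 = 117.

117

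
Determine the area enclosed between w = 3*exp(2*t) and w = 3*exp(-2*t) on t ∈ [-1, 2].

The difference (3*exp(2*t)) - (3*exp(-2*t)) = 3*exp(2*t) - 3*exp(-2*t) changes sign at t = 0 inside [-1, 2], so split the integral there.
∫[-1,0] (3*exp(2*t) - 3*exp(-2*t)) dt = -3*exp(2)/2 - 3*exp(-2)/2 + 3; the area of that piece is -3 + 3*exp(-2)/2 + 3*exp(2)/2.
∫[0,2] (3*exp(2*t) - 3*exp(-2*t)) dt = -3 + 3*exp(-4)/2 + 3*exp(4)/2.
Total area = (-3 + 3*exp(-2)/2 + 3*exp(2)/2) + (-3 + 3*exp(-4)/2 + 3*exp(4)/2) = -6 + 3*exp(-4)/2 + 3*exp(-2)/2 + 3*exp(2)/2 + 3*exp(4)/2.

-6 + 3*exp(-4)/2 + 3*exp(-2)/2 + 3*exp(2)/2 + 3*exp(4)/2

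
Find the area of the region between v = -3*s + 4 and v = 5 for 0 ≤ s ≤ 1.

5/2

On [0, 1], (-3*s + 4) - (5) = -3*s - 1 is ≤ 0 throughout, so the area is a single integral of |-3*s - 1|.
∫[0,1] (-3*s - 1) ds = -5/2; the area of that piece is 5/2.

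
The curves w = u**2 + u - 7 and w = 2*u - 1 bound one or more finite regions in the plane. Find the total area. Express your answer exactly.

125/6

Set the curves equal: u**2 + u - 7 = 2*u - 1, so u**2 - u - 6 = 0, which factors as (u - 3)*(u + 2) = 0. The curves meet at u = -2, 3.
On [-2, 3], w = 2*u - 1 is on top; that piece has area ∫[-2,3] (-(u**2 - u - 6)) du = 125/6.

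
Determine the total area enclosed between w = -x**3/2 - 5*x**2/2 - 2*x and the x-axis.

The curve meets the x-axis where -x**3/2 - 5*x**2/2 - 2*x = 0, i.e. -x*(x + 1)*(x + 4)/2 = 0, at x = -4, -1, 0.
On [-4, -1] the curve lies below the axis; ∫[-4,-1] (-x**3/2 - 5*x**2/2 - 2*x) dx = -45/8, giving area 45/8.
On [-1, 0] the curve lies above the axis; ∫[-1,0] (-x**3/2 - 5*x**2/2 - 2*x) dx = 7/24, giving area 7/24.
Total area = 45/8 + 7/24 = 71/12.

71/12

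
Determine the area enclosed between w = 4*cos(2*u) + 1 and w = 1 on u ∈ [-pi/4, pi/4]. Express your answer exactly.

4

On [-pi/4, pi/4], (4*cos(2*u) + 1) - (1) = 4*cos(2*u) is ≥ 0 throughout, so the area is a single integral of |4*cos(2*u)|.
∫[-pi/4,pi/4] (4*cos(2*u)) du = 4.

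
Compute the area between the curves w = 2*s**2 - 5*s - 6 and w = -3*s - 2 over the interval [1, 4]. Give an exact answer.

59/3

The difference (2*s**2 - 5*s - 6) - (-3*s - 2) = 2*s**2 - 2*s - 4 changes sign at s = 2 inside [1, 4], so split the integral there.
∫[1,2] (2*s**2 - 2*s - 4) ds = -7/3; the area of that piece is 7/3.
∫[2,4] (2*s**2 - 2*s - 4) ds = 52/3.
Total area = 7/3 + 52/3 = 59/3.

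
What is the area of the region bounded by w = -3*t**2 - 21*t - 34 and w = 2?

1/2

Set the curves equal: -3*t**2 - 21*t - 34 = 2, so -3*t**2 - 21*t - 36 = 0, which factors as -3*(t + 3)*(t + 4) = 0. The curves meet at t = -4, -3.
On [-4, -3], w = -3*t**2 - 21*t - 34 is on top; that piece has area ∫[-4,-3] (-3*t**2 - 21*t - 36) dt = 1/2.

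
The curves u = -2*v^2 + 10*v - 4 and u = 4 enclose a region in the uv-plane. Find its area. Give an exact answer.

9

Both boundary curves give u as a function of v, so integrate with respect to v. Setting them equal: -2*v^2 + 10*v - 8 = 0, i.e. -2*(v - 4)*(v - 1) = 0, so they meet at v = 1, 4.
For v in [1, 4], u = -2*v^2 + 10*v - 4 is on the right; area = ∫[1,4] (-2*v^2 + 10*v - 8) dv = 9.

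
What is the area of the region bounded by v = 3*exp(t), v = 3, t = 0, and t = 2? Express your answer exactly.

-9 + 3*exp(2)

On [0, 2], (3*exp(t)) - (3) = 3*exp(t) - 3 is ≥ 0 throughout, so the area is a single integral of |3*exp(t) - 3|.
∫[0,2] (3*exp(t) - 3) dt = -9 + 3*exp(2).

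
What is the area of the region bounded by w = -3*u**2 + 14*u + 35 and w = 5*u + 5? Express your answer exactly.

343/2

Set the curves equal: -3*u**2 + 14*u + 35 = 5*u + 5, so -3*u**2 + 9*u + 30 = 0, which factors as -3*(u - 5)*(u + 2) = 0. The curves meet at u = -2, 5.
On [-2, 5], w = -3*u**2 + 14*u + 35 is on top; that piece has area ∫[-2,5] (-3*u**2 + 9*u + 30) du = 343/2.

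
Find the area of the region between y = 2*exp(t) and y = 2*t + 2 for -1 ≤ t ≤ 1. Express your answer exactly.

On [-1, 1], (2*exp(t)) - (2*t + 2) = -2*t + 2*exp(t) - 2 is ≥ 0 throughout, so the area is a single integral of |-2*t + 2*exp(t) - 2|.
∫[-1,1] (-2*t + 2*exp(t) - 2) dt = -4 - 2*exp(-1) + 2*exp(1).

-4 - 2*exp(-1) + 2*exp(1)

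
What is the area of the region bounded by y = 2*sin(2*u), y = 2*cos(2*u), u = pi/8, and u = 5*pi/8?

2*sqrt(2)

On [pi/8, 5*pi/8], (2*sin(2*u)) - (2*cos(2*u)) = 2*sin(2*u) - 2*cos(2*u) is ≥ 0 throughout, so the area is a single integral of |2*sin(2*u) - 2*cos(2*u)|.
∫[pi/8,5*pi/8] (2*sin(2*u) - 2*cos(2*u)) du = 2*sqrt(2).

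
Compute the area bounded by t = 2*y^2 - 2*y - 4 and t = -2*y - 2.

8/3

Both boundary curves give t as a function of y, so integrate with respect to y. Setting them equal: 2*y^2 - 2 = 0, i.e. 2*(y - 1)*(y + 1) = 0, so they meet at y = -1, 1.
For y in [-1, 1], t = 2*y^2 - 2*y - 4 is on the left; area = ∫[-1,1] (-(2*y^2 - 2)) dy = 8/3.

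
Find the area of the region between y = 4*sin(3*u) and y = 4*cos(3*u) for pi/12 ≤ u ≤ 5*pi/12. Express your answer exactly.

On [pi/12, 5*pi/12], (4*sin(3*u)) - (4*cos(3*u)) = 4*sin(3*u) - 4*cos(3*u) is ≥ 0 throughout, so the area is a single integral of |4*sin(3*u) - 4*cos(3*u)|.
∫[pi/12,5*pi/12] (4*sin(3*u) - 4*cos(3*u)) du = 8*sqrt(2)/3.

8*sqrt(2)/3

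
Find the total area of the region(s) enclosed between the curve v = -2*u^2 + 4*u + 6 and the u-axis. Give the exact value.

64/3

The curve meets the u-axis where -2*u^2 + 4*u + 6 = 0, i.e. -2*(u - 3)*(u + 1) = 0, at u = -1, 3.
On [-1, 3] the curve lies above the axis; ∫[-1,3] (-2*u^2 + 4*u + 6) du = 64/3, giving area 64/3.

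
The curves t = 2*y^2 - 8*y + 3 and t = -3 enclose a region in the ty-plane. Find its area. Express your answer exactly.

Both boundary curves give t as a function of y, so integrate with respect to y. Setting them equal: 2*y^2 - 8*y + 6 = 0, i.e. 2*(y - 3)*(y - 1) = 0, so they meet at y = 1, 3.
For y in [1, 3], t = 2*y^2 - 8*y + 3 is on the left; area = ∫[1,3] (-(2*y^2 - 8*y + 6)) dy = 8/3.

8/3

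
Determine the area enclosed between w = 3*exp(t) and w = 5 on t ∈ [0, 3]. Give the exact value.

The difference (3*exp(t)) - (5) = 3*exp(t) - 5 changes sign at t = log(5/3) inside [0, 3], so split the integral there.
∫[0,log(5/3)] (3*exp(t) - 5) dt = log(243/3125) + 2; the area of that piece is -2 + log(3125/243).
∫[log(5/3),3] (3*exp(t) - 5) dt = -20 - 5*log(3) + 5*log(5) + 3*exp(3).
Total area = (-2 + log(3125/243)) + (-20 - 5*log(3) + 5*log(5) + 3*exp(3)) = -22 - 10*log(3) + 10*log(5) + 3*exp(3).

-22 - 10*log(3) + 10*log(5) + 3*exp(3)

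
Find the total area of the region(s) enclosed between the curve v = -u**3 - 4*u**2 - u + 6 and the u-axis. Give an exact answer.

71/6

The curve meets the u-axis where -u**3 - 4*u**2 - u + 6 = 0, i.e. -(u - 1)*(u + 2)*(u + 3) = 0, at u = -3, -2, 1.
On [-3, -2] the curve lies below the axis; ∫[-3,-2] (-u**3 - 4*u**2 - u + 6) du = -7/12, giving area 7/12.
On [-2, 1] the curve lies above the axis; ∫[-2,1] (-u**3 - 4*u**2 - u + 6) du = 45/4, giving area 45/4.
Total area = 7/12 + 45/4 = 71/6.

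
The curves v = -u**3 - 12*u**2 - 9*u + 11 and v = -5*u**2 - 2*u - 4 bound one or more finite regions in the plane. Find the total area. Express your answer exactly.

Set the curves equal: -u**3 - 12*u**2 - 9*u + 11 = -5*u**2 - 2*u - 4, so -u**3 - 7*u**2 - 7*u + 15 = 0, which factors as -(u - 1)*(u + 3)*(u + 5) = 0. The curves meet at u = -5, -3, 1.
On [-5, -3], v = -5*u**2 - 2*u - 4 is on top; that piece has area ∫[-5,-3] (-(-u**3 - 7*u**2 - 7*u + 15)) du = 20/3.
On [-3, 1], v = -u**3 - 12*u**2 - 9*u + 11 is on top; that piece has area ∫[-3,1] (-u**3 - 7*u**2 - 7*u + 15) du = 128/3.
Total enclosed area = 20/3 + 128/3 = 148/3.

148/3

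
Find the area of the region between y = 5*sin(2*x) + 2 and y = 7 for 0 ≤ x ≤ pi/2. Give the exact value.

On [0, pi/2], (5*sin(2*x) + 2) - (7) = 5*sin(2*x) - 5 is ≤ 0 throughout, so the area is a single integral of |5*sin(2*x) - 5|.
∫[0,pi/2] (5*sin(2*x) - 5) dx = 5 - 5*pi/2; the area of that piece is -5 + 5*pi/2.

-5 + 5*pi/2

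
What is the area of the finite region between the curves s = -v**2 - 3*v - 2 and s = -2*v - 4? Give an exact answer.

Both boundary curves give s as a function of v, so integrate with respect to v. Setting them equal: -v**2 - v + 2 = 0, i.e. -(v - 1)*(v + 2) = 0, so they meet at v = -2, 1.
For v in [-2, 1], s = -v**2 - 3*v - 2 is on the right; area = ∫[-2,1] (-v**2 - v + 2) dv = 9/2.

9/2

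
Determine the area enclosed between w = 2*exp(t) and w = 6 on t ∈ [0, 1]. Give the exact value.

On [0, 1], (2*exp(t)) - (6) = 2*exp(t) - 6 is ≤ 0 throughout, so the area is a single integral of |2*exp(t) - 6|.
∫[0,1] (2*exp(t) - 6) dt = -8 + 2*exp(1); the area of that piece is 8 - 2*exp(1).

8 - 2*exp(1)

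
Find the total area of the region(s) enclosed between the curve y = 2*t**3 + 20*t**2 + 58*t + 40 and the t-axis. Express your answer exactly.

The curve meets the t-axis where 2*t**3 + 20*t**2 + 58*t + 40 = 0, i.e. 2*(t + 1)*(t + 4)*(t + 5) = 0, at t = -5, -4, -1.
On [-5, -4] the curve lies above the axis; ∫[-5,-4] (2*t**3 + 20*t**2 + 58*t + 40) dt = 7/6, giving area 7/6.
On [-4, -1] the curve lies below the axis; ∫[-4,-1] (2*t**3 + 20*t**2 + 58*t + 40) dt = -45/2, giving area 45/2.
Total area = 7/6 + 45/2 = 71/3.

71/3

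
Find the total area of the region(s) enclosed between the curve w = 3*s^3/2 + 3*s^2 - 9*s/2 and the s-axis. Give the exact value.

The curve meets the s-axis where 3*s^3/2 + 3*s^2 - 9*s/2 = 0, i.e. 3*s*(s - 1)*(s + 3)/2 = 0, at s = -3, 0, 1.
On [-3, 0] the curve lies above the axis; ∫[-3,0] (3*s^3/2 + 3*s^2 - 9*s/2) ds = 135/8, giving area 135/8.
On [0, 1] the curve lies below the axis; ∫[0,1] (3*s^3/2 + 3*s^2 - 9*s/2) ds = -7/8, giving area 7/8.
Total area = 135/8 + 7/8 = 71/4.

71/4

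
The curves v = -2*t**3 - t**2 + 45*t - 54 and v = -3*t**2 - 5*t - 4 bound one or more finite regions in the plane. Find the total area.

Set the curves equal: -2*t**3 - t**2 + 45*t - 54 = -3*t**2 - 5*t - 4, so -2*t**3 + 2*t**2 + 50*t - 50 = 0, which factors as -2*(t - 5)*(t - 1)*(t + 5) = 0. The curves meet at t = -5, 1, 5.
On [-5, 1], v = -3*t**2 - 5*t - 4 is on top; that piece has area ∫[-5,1] (-(-2*t**3 + 2*t**2 + 50*t - 50)) dt = 504.
On [1, 5], v = -2*t**3 - t**2 + 45*t - 54 is on top; that piece has area ∫[1,5] (-2*t**3 + 2*t**2 + 50*t - 50) dt = 512/3.
Total enclosed area = 504 + 512/3 = 2024/3.

2024/3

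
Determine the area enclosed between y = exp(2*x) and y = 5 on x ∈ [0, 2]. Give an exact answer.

-29/2 + 5*log(5) + exp(4)/2

The difference (exp(2*x)) - (5) = exp(2*x) - 5 changes sign at x = log(5)/2 inside [0, 2], so split the integral there.
∫[0,log(5)/2] (exp(2*x) - 5) dx = 2 - 5*log(5)/2; the area of that piece is -2 + 5*log(5)/2.
∫[log(5)/2,2] (exp(2*x) - 5) dx = -25/2 + 5*log(5)/2 + exp(4)/2.
Total area = (-2 + 5*log(5)/2) + (-25/2 + 5*log(5)/2 + exp(4)/2) = -29/2 + 5*log(5) + exp(4)/2.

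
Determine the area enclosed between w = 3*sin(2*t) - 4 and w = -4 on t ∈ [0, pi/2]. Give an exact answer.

On [0, pi/2], (3*sin(2*t) - 4) - (-4) = 3*sin(2*t) is ≥ 0 throughout, so the area is a single integral of |3*sin(2*t)|.
∫[0,pi/2] (3*sin(2*t)) dt = 3.

3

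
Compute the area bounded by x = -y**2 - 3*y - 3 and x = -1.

Both boundary curves give x as a function of y, so integrate with respect to y. Setting them equal: -y**2 - 3*y - 2 = 0, i.e. -(y + 1)*(y + 2) = 0, so they meet at y = -2, -1.
For y in [-2, -1], x = -y**2 - 3*y - 3 is on the right; area = ∫[-2,-1] (-y**2 - 3*y - 2) dy = 1/6.

1/6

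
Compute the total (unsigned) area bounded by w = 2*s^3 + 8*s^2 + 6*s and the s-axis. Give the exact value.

The curve meets the s-axis where 2*s^3 + 8*s^2 + 6*s = 0, i.e. 2*s*(s + 1)*(s + 3) = 0, at s = -3, -1, 0.
On [-3, -1] the curve lies above the axis; ∫[-3,-1] (2*s^3 + 8*s^2 + 6*s) ds = 16/3, giving area 16/3.
On [-1, 0] the curve lies below the axis; ∫[-1,0] (2*s^3 + 8*s^2 + 6*s) ds = -5/6, giving area 5/6.
Total area = 16/3 + 5/6 = 37/6.

37/6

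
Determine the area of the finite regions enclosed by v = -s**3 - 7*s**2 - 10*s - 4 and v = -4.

Set the curves equal: -s**3 - 7*s**2 - 10*s - 4 = -4, so -s**3 - 7*s**2 - 10*s = 0, which factors as -s*(s + 2)*(s + 5) = 0. The curves meet at s = -5, -2, 0.
On [-5, -2], v = -4 is on top; that piece has area ∫[-5,-2] (-(-s**3 - 7*s**2 - 10*s)) ds = 63/4.
On [-2, 0], v = -s**3 - 7*s**2 - 10*s - 4 is on top; that piece has area ∫[-2,0] (-s**3 - 7*s**2 - 10*s) ds = 16/3.
Total enclosed area = 63/4 + 16/3 = 253/12.

253/12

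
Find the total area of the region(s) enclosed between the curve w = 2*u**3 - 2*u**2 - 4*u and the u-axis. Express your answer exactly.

37/6

The curve meets the u-axis where 2*u**3 - 2*u**2 - 4*u = 0, i.e. 2*u*(u - 2)*(u + 1) = 0, at u = -1, 0, 2.
On [-1, 0] the curve lies above the axis; ∫[-1,0] (2*u**3 - 2*u**2 - 4*u) du = 5/6, giving area 5/6.
On [0, 2] the curve lies below the axis; ∫[0,2] (2*u**3 - 2*u**2 - 4*u) du = -16/3, giving area 16/3.
Total area = 5/6 + 16/3 = 37/6.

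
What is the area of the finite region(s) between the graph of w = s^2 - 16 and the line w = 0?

256/3

The curve meets the s-axis where s^2 - 16 = 0, i.e. (s - 4)*(s + 4) = 0, at s = -4, 4.
On [-4, 4] the curve lies below the axis; ∫[-4,4] (s^2 - 16) ds = -256/3, giving area 256/3.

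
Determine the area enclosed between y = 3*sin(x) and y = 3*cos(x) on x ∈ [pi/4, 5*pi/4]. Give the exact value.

On [pi/4, 5*pi/4], (3*sin(x)) - (3*cos(x)) = 3*sin(x) - 3*cos(x) is ≥ 0 throughout, so the area is a single integral of |3*sin(x) - 3*cos(x)|.
∫[pi/4,5*pi/4] (3*sin(x) - 3*cos(x)) dx = 6*sqrt(2).

6*sqrt(2)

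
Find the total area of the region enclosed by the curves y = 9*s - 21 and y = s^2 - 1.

1/6

Set the curves equal: 9*s - 21 = s^2 - 1, so -s^2 + 9*s - 20 = 0, which factors as -(s - 5)*(s - 4) = 0. The curves meet at s = 4, 5.
On [4, 5], y = 9*s - 21 is on top; that piece has area ∫[4,5] (-s^2 + 9*s - 20) ds = 1/6.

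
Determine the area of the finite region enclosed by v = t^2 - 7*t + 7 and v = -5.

1/6

Set the curves equal: t^2 - 7*t + 7 = -5, so t^2 - 7*t + 12 = 0, which factors as (t - 4)*(t - 3) = 0. The curves meet at t = 3, 4.
On [3, 4], v = -5 is on top; that piece has area ∫[3,4] (-(t^2 - 7*t + 12)) dt = 1/6.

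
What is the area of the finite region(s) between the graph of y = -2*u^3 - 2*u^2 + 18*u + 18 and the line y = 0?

296/3

The curve meets the u-axis where -2*u^3 - 2*u^2 + 18*u + 18 = 0, i.e. -2*(u - 3)*(u + 1)*(u + 3) = 0, at u = -3, -1, 3.
On [-3, -1] the curve lies below the axis; ∫[-3,-1] (-2*u^3 - 2*u^2 + 18*u + 18) du = -40/3, giving area 40/3.
On [-1, 3] the curve lies above the axis; ∫[-1,3] (-2*u^3 - 2*u^2 + 18*u + 18) du = 256/3, giving area 256/3.
Total area = 40/3 + 256/3 = 296/3.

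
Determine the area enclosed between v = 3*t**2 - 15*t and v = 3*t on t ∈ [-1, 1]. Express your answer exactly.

The difference (3*t**2 - 15*t) - (3*t) = 3*t**2 - 18*t changes sign at t = 0 inside [-1, 1], so split the integral there.
∫[-1,0] (3*t**2 - 18*t) dt = 10.
∫[0,1] (3*t**2 - 18*t) dt = -8; the area of that piece is 8.
Total area = 10 + 8 = 18.

18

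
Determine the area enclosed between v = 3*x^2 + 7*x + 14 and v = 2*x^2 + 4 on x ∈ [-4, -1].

31/6

The difference (3*x^2 + 7*x + 14) - (2*x^2 + 4) = x^2 + 7*x + 10 changes sign at x = -2 inside [-4, -1], so split the integral there.
∫[-4,-2] (x^2 + 7*x + 10) dx = -10/3; the area of that piece is 10/3.
∫[-2,-1] (x^2 + 7*x + 10) dx = 11/6.
Total area = 10/3 + 11/6 = 31/6.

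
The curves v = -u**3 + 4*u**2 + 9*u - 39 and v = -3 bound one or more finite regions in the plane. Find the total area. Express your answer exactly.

1741/12

Set the curves equal: -u**3 + 4*u**2 + 9*u - 39 = -3, so -u**3 + 4*u**2 + 9*u - 36 = 0, which factors as -(u - 4)*(u - 3)*(u + 3) = 0. The curves meet at u = -3, 3, 4.
On [-3, 3], v = -3 is on top; that piece has area ∫[-3,3] (-(-u**3 + 4*u**2 + 9*u - 36)) du = 144.
On [3, 4], v = -u**3 + 4*u**2 + 9*u - 39 is on top; that piece has area ∫[3,4] (-u**3 + 4*u**2 + 9*u - 36) du = 13/12.
Total enclosed area = 144 + 13/12 = 1741/12.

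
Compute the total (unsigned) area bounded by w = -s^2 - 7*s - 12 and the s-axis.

1/6

The curve meets the s-axis where -s^2 - 7*s - 12 = 0, i.e. -(s + 3)*(s + 4) = 0, at s = -4, -3.
On [-4, -3] the curve lies above the axis; ∫[-4,-3] (-s^2 - 7*s - 12) ds = 1/6, giving area 1/6.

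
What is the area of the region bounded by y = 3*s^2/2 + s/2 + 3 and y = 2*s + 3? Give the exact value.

1/4

Set the curves equal: 3*s^2/2 + s/2 + 3 = 2*s + 3, so 3*s^2/2 - 3*s/2 = 0, which factors as 3*s*(s - 1)/2 = 0. The curves meet at s = 0, 1.
On [0, 1], y = 2*s + 3 is on top; that piece has area ∫[0,1] (-(3*s^2/2 - 3*s/2)) ds = 1/4.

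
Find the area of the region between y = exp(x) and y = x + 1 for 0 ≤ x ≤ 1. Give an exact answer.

-5/2 + exp(1)

On [0, 1], (exp(x)) - (x + 1) = -x + exp(x) - 1 is ≥ 0 throughout, so the area is a single integral of |-x + exp(x) - 1|.
∫[0,1] (-x + exp(x) - 1) dx = -5/2 + exp(1).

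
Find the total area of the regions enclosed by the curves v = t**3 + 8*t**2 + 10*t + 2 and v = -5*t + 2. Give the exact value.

253/12

Set the curves equal: t**3 + 8*t**2 + 10*t + 2 = -5*t + 2, so t**3 + 8*t**2 + 15*t = 0, which factors as t*(t + 3)*(t + 5) = 0. The curves meet at t = -5, -3, 0.
On [-5, -3], v = t**3 + 8*t**2 + 10*t + 2 is on top; that piece has area ∫[-5,-3] (t**3 + 8*t**2 + 15*t) dt = 16/3.
On [-3, 0], v = -5*t + 2 is on top; that piece has area ∫[-3,0] (-(t**3 + 8*t**2 + 15*t)) dt = 63/4.
Total enclosed area = 16/3 + 63/4 = 253/12.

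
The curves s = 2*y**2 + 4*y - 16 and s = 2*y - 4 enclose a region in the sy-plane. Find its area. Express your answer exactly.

125/3

Both boundary curves give s as a function of y, so integrate with respect to y. Setting them equal: 2*y**2 + 2*y - 12 = 0, i.e. 2*(y - 2)*(y + 3) = 0, so they meet at y = -3, 2.
For y in [-3, 2], s = 2*y**2 + 4*y - 16 is on the left; area = ∫[-3,2] (-(2*y**2 + 2*y - 12)) dy = 125/3.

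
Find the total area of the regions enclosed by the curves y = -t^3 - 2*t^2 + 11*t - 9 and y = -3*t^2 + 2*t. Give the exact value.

Set the curves equal: -t^3 - 2*t^2 + 11*t - 9 = -3*t^2 + 2*t, so -t^3 + t^2 + 9*t - 9 = 0, which factors as -(t - 3)*(t - 1)*(t + 3) = 0. The curves meet at t = -3, 1, 3.
On [-3, 1], y = -3*t^2 + 2*t is on top; that piece has area ∫[-3,1] (-(-t^3 + t^2 + 9*t - 9)) dt = 128/3.
On [1, 3], y = -t^3 - 2*t^2 + 11*t - 9 is on top; that piece has area ∫[1,3] (-t^3 + t^2 + 9*t - 9) dt = 20/3.
Total enclosed area = 128/3 + 20/3 = 148/3.

148/3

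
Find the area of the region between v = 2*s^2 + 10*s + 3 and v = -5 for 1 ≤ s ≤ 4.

141

On [1, 4], (2*s^2 + 10*s + 3) - (-5) = 2*s^2 + 10*s + 8 is ≥ 0 throughout, so the area is a single integral of |2*s^2 + 10*s + 8|.
∫[1,4] (2*s^2 + 10*s + 8) ds = 141.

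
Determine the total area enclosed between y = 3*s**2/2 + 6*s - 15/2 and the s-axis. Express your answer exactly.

54

The curve meets the s-axis where 3*s**2/2 + 6*s - 15/2 = 0, i.e. 3*(s - 1)*(s + 5)/2 = 0, at s = -5, 1.
On [-5, 1] the curve lies below the axis; ∫[-5,1] (3*s**2/2 + 6*s - 15/2) ds = -54, giving area 54.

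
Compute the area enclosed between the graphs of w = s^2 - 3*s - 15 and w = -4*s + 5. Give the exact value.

Set the curves equal: s^2 - 3*s - 15 = -4*s + 5, so s^2 + s - 20 = 0, which factors as (s - 4)*(s + 5) = 0. The curves meet at s = -5, 4.
On [-5, 4], w = -4*s + 5 is on top; that piece has area ∫[-5,4] (-(s^2 + s - 20)) ds = 243/2.

243/2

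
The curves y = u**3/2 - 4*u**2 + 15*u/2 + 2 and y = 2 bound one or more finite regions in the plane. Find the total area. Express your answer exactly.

Set the curves equal: u**3/2 - 4*u**2 + 15*u/2 + 2 = 2, so u**3/2 - 4*u**2 + 15*u/2 = 0, which factors as u*(u - 5)*(u - 3)/2 = 0. The curves meet at u = 0, 3, 5.
On [0, 3], y = u**3/2 - 4*u**2 + 15*u/2 + 2 is on top; that piece has area ∫[0,3] (u**3/2 - 4*u**2 + 15*u/2) du = 63/8.
On [3, 5], y = 2 is on top; that piece has area ∫[3,5] (-(u**3/2 - 4*u**2 + 15*u/2)) du = 8/3.
Total enclosed area = 63/8 + 8/3 = 253/24.

253/24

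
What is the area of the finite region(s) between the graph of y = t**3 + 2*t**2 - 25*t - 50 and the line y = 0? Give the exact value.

The curve meets the t-axis where t**3 + 2*t**2 - 25*t - 50 = 0, i.e. (t - 5)*(t + 2)*(t + 5) = 0, at t = -5, -2, 5.
On [-5, -2] the curve lies above the axis; ∫[-5,-2] (t**3 + 2*t**2 - 25*t - 50) dt = 153/4, giving area 153/4.
On [-2, 5] the curve lies below the axis; ∫[-2,5] (t**3 + 2*t**2 - 25*t - 50) dt = -4459/12, giving area 4459/12.
Total area = 153/4 + 4459/12 = 2459/6.

2459/6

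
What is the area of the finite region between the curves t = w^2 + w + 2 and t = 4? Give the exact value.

9/2

Both boundary curves give t as a function of w, so integrate with respect to w. Setting them equal: w^2 + w - 2 = 0, i.e. (w - 1)*(w + 2) = 0, so they meet at w = -2, 1.
For w in [-2, 1], t = w^2 + w + 2 is on the left; area = ∫[-2,1] (-(w^2 + w - 2)) dw = 9/2.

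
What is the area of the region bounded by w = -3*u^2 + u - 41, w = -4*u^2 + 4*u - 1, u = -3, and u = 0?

195/2

On [-3, 0], (-3*u^2 + u - 41) - (-4*u^2 + 4*u - 1) = u^2 - 3*u - 40 is ≤ 0 throughout, so the area is a single integral of |u^2 - 3*u - 40|.
∫[-3,0] (u^2 - 3*u - 40) du = -195/2; the area of that piece is 195/2.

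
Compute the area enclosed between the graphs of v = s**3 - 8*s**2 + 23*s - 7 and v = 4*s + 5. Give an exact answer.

37/12

Set the curves equal: s**3 - 8*s**2 + 23*s - 7 = 4*s + 5, so s**3 - 8*s**2 + 19*s - 12 = 0, which factors as (s - 4)*(s - 3)*(s - 1) = 0. The curves meet at s = 1, 3, 4.
On [1, 3], v = s**3 - 8*s**2 + 23*s - 7 is on top; that piece has area ∫[1,3] (s**3 - 8*s**2 + 19*s - 12) ds = 8/3.
On [3, 4], v = 4*s + 5 is on top; that piece has area ∫[3,4] (-(s**3 - 8*s**2 + 19*s - 12)) ds = 5/12.
Total enclosed area = 8/3 + 5/12 = 37/12.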